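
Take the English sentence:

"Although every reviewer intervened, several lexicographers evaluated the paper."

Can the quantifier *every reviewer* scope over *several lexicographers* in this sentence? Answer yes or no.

*every reviewer* occurs within the adjunct clause *although every reviewer intervened*.
Adjunct clauses are scope islands: a quantifier inside an adjunct cannot raise into the matrix clause.
There is no licit LF on which *every reviewer* c-commands *several lexicographers*.

No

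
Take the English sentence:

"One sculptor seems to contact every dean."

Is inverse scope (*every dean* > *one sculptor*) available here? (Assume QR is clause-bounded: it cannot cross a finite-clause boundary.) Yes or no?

Raising constructions are monoclausal for scope purposes; *every dean* is not separated from *one sculptor* by any island.
Ordinary QR to a clause-peripheral position gives the wide-scope LF for the lower DP.
Both orderings are possible: *one sculptor* > *every dean* and *every dean* > *one sculptor*.

Yes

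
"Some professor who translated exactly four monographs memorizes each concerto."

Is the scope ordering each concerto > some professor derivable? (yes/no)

Yes

*each concerto* is a matrix argument; only *some professor* is modified by the relative clause *who translated exactly four monographs*, so the RC island is irrelevant to the target quantifier.
With no island boundary between them, the object can take inverse scope over the subject via ordinary QR within the clause.
Both orderings are possible: *some professor* > *each concerto* and *each concerto* > *some professor*.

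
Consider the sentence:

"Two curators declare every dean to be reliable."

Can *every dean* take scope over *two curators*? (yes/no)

The ECM infinitive is scope-transparent — *every dean* is free to raise above *two curators*.
Clause-internal QR can adjoin the lower DP above the subject, yielding the inverse reading.
The sentence is scopally ambiguous between *two curators* > *every dean* and *every dean* > *two curators*.

Yes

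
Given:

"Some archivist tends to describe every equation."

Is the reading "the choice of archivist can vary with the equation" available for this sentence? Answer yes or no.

This is the *every equation* > *some archivist* reading.
*every equation* is inside a raising infinitive, which is transparent to QR (no CP barrier), so it behaves as a matrix argument.
Clause-internal QR can adjoin the lower DP above the subject, yielding the inverse reading.
The sentence is scopally ambiguous between *some archivist* > *every equation* and *every equation* > *some archivist*.

Yes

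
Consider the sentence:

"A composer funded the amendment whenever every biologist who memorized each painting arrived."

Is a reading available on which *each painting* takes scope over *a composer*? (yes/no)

No

*each painting* is embedded in the relative clause *who memorized each painting*, which is itself inside the adjunct *whenever every biologist who memorized each painting arrived*.
Two island boundaries intervene — the relative clause and the adjunct. Either alone would block QR.
The inverse ordering *each painting* > *a composer* is therefore underivable.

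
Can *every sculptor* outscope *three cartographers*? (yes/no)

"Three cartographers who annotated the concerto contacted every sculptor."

Yes

The relative clause *who annotated the concerto* modifies *three cartographers*, but *every sculptor* is not inside that relative clause — it is an argument of the matrix verb.
Ordinary QR to a clause-peripheral position gives the wide-scope LF for the lower DP.
Both orderings are possible: *three cartographers* > *every sculptor* and *every sculptor* > *three cartographers*.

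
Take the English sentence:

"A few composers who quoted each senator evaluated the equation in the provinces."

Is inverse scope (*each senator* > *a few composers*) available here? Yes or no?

No

The target quantifier *each senator* is part of the relative clause *who quoted each senator*.
Quantifiers inside a relative clause are trapped there; the RC boundary blocks QR.
So *each senator* cannot raise to a position above *a few composers*.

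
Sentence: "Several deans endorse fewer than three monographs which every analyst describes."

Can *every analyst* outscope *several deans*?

No

The DP *every analyst* is contained in the relative clause *which every analyst describes* modifying *fewer than three monographs*.
Relative clauses block scope extraction: QR cannot target a position outside the modified NP.
So the wide-scope reading for *every analyst* is blocked.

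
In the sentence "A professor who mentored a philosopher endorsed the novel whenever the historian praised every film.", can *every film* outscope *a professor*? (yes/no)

No

Structurally, *every film* is inside the adjunct clause *whenever the historian praised every film*.
The adjunct-island constraint bars QR out of an adverbial clause.
So *every film* cannot raise to a position above *a professor*.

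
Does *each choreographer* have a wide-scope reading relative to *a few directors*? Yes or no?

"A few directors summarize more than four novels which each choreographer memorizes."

No

The DP *each choreographer* is contained in the relative clause *which each choreographer memorizes* modifying *more than four novels*.
The relative clause forms an island for QR, so the quantifier is confined to the head noun's restrictor.
So the wide-scope reading for *each choreographer* is blocked.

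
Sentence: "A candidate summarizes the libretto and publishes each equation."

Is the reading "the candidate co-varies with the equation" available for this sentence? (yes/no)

No

This is the *each equation* > *a candidate* reading.
The DP *each equation* is contained in one conjunct of the coordinate structure (*publishes each equation*).
Coordinate structures are islands for non-across-the-board movement, QR included.
There is no licit LF on which *each equation* c-commands *a candidate*.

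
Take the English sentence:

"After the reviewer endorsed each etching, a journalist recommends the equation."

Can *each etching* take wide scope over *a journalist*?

Structurally, *each etching* is inside the adjunct clause *after the reviewer endorsed each etching*.
The adjunct-island constraint bars QR out of an adverbial clause.
The ordering *each etching* > *a journalist* is therefore underivable.

No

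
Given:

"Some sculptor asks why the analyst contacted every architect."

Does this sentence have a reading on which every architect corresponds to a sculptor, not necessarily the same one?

No

This is the *every architect* > *some sculptor* reading.
*every architect* occurs within the embedded question *why the analyst contacted every architect*.
QR across an interrogative CP boundary is ruled out as a wh-island violation.
Hence only narrow scope for *every architect* (under *some sculptor*) survives.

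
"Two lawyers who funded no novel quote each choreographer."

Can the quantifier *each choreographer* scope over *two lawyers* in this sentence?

Yes

The RC *who funded no novel* is an island, but *each choreographer* is not inside it — it is the matrix object, a clausemate of *two lawyers*.
Ordinary QR to a clause-peripheral position gives the wide-scope LF for the lower DP.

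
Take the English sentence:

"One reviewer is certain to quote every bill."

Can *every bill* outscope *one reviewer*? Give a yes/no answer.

Yes

Infinitival complements of raising predicates do not block QR; *every bill* and *one reviewer* are effectively clausemates.
Clause-internal QR can adjoin the lower DP above the subject, yielding the inverse reading.
So *every bill* > *one reviewer* is among the available readings.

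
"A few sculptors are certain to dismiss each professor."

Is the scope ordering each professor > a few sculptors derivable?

Yes

The matrix predicate is a raising verb, whose infinitival complement is not a scope island — *each professor* can QR into the matrix clause.
QR within a single clause is free, so the lower quantifier may take scope over the higher one.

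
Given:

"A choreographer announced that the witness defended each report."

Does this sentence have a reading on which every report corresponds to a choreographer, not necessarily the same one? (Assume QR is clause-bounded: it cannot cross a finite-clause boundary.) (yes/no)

No

The described interpretation is the *each report* > *a choreographer* scoping.
*each report* is embedded in the finite complement clause *that the witness defended each report*.
Finite CP is the ceiling for QR here, by assumption.
*each report* is confined to the island and cannot take scope over *a choreographer*.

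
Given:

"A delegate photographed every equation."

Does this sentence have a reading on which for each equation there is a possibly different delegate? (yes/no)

Yes

The described interpretation is the *every equation* > *a delegate* scoping.
*a delegate* and *every equation* are co-arguments of the matrix verb, with nothing but a clause-internal boundary between them.
With no island boundary between them, the object can take inverse scope over the subject via ordinary QR within the clause.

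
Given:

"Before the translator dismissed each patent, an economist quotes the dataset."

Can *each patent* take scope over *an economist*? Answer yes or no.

No

Structurally, *each patent* is inside the adjunct clause *before the translator dismissed each patent*.
Scope out of an adjunct clause is unavailable: QR respects the adjunct-island constraint.
The ordering *each patent* > *an economist* is therefore underivable.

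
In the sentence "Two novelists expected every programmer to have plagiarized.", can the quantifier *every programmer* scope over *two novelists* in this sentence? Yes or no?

The ECM infinitive is scope-transparent — *every programmer* is free to raise above *two novelists*.
Nothing blocks QR of the lower DP to a position above the higher one, so inverse scope is available.

Yes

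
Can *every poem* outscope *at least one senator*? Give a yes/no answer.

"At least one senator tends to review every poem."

*every poem* is inside a raising infinitive, which is transparent to QR (no CP barrier), so it behaves as a matrix argument.
Ordinary QR to a clause-peripheral position gives the wide-scope LF for the lower DP.
So *every poem* > *at least one senator* is among the available readings.

Yes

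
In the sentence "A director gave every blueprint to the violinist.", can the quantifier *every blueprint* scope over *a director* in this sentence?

Yes

*a director* and *every blueprint* are co-arguments of the matrix verb, with nothing but a clause-internal boundary between them.
Nothing blocks QR of the lower DP to a position above the higher one, so inverse scope is available.
Both orderings are possible: *a director* > *every blueprint* and *every blueprint* > *a director*.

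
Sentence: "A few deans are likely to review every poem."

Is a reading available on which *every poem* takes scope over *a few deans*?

Raising constructions are monoclausal for scope purposes; *every poem* is not separated from *a few deans* by any island.
Nothing blocks QR of the lower DP to a position above the higher one, so inverse scope is available.

Yes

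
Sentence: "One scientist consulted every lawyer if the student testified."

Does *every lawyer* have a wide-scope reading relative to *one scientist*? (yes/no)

Yes

The adjunct clause does not contain *every lawyer*, which is the matrix object.
Since no island is crossed, the inverse ordering is licensed alongside surface scope.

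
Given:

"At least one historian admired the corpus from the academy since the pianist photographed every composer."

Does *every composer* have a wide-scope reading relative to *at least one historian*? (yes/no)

The target quantifier *every composer* is part of the adjunct clause *since the pianist photographed every composer*.
Adjuncts are opaque for quantifier raising; a quantifier in an adjunct stays inside it.
*every composer* is confined to the island and cannot take scope over *at least one historian*.

No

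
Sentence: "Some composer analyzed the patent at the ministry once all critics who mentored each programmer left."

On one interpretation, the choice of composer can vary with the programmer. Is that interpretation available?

That reading corresponds to *each programmer* > *some composer*.
The DP *each programmer* is contained in the relative clause *who mentored each programmer*, which is itself inside the adjunct *once all critics who mentored each programmer left*.
Nested islands: the RC island is itself inside an adjunct island, so wide scope is doubly excluded.
So *each programmer* cannot raise to a position above *some composer*.
(Only the surface reading survives: one fixed composer with respect to all the relevant programmers.)

No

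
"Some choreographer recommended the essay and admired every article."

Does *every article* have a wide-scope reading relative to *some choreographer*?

No

*every article* occurs within one conjunct of the coordinate structure (*admired every article*).
The Coordinate Structure Constraint blocks movement (including QR) out of a single conjunct.
So *every article* cannot raise to a position above *some choreographer*.
(Only the surface reading survives: one fixed choreographer with respect to all the relevant articles.)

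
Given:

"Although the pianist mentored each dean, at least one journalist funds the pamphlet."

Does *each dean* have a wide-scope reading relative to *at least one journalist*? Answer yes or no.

No

The target quantifier *each dean* is part of the adjunct clause *although the pianist mentored each dean*.
The adjunct-island constraint bars QR out of an adverbial clause.
*each dean* > *at least one journalist* would require crossing that boundary, which is illicit.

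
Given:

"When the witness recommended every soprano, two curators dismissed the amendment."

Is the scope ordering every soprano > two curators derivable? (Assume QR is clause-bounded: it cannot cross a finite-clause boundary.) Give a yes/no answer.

*every soprano* occurs within the adjunct clause *when the witness recommended every soprano*.
Adjuncts are opaque for quantifier raising; a quantifier in an adjunct stays inside it.
There is no licit LF on which *every soprano* c-commands *two curators*.

No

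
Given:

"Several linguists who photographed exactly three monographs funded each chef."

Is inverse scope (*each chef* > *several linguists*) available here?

Yes

The relative clause *who photographed exactly three monographs* modifies *several linguists*, but *each chef* is not inside that relative clause — it is an argument of the matrix verb.
Since no island is crossed, the inverse ordering is licensed alongside surface scope.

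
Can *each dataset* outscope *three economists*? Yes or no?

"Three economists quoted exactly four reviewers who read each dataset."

No

The target quantifier *each dataset* is part of the relative clause *who read each dataset* modifying *exactly four reviewers*.
The relative clause forms an island for QR, so the quantifier is confined to the head noun's restrictor.
*each dataset* > *three economists* would require crossing that boundary, which is illicit.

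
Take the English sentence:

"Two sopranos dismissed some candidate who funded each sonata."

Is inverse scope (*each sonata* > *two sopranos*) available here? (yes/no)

No

*each sonata* is embedded in the relative clause *who funded each sonata* modifying *some candidate*.
QR out of a relative clause is ruled out by the relative-clause island constraint.
So *each sonata* cannot raise to a position above *two sopranos*.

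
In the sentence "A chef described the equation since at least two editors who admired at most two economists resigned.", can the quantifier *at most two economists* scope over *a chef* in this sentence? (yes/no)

No

The DP *at most two economists* is contained in the relative clause *who admired at most two economists*, which is itself inside the adjunct *since at least two editors who admired at most two economists resigned*.
Both the relative clause and the enclosing adjunct are scope islands; QR cannot cross either.
*at most two economists* > *a chef* would require crossing that boundary, which is illicit.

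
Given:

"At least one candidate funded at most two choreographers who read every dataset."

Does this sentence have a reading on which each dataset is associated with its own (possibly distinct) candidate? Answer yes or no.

This is the *every dataset* > *at least one candidate* reading.
*every dataset* is embedded in the relative clause *who read every dataset* modifying *at most two choreographers*.
The relative clause forms an island for QR, so the quantifier is confined to the head noun's restrictor.
Hence only narrow scope for *every dataset* (under *at least one candidate*) survives.
(Only the surface reading survives: one fixed candidate with respect to all the relevant datasets.)

No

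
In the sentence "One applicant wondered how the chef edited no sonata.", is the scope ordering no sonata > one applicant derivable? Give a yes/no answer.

No

The DP *no sonata* is contained in the embedded question *how the chef edited no sonata*.
An indirect question is a wh-island; the filled [Spec,CP] blocks QR across the CP edge.
There is no licit LF on which *no sonata* c-commands *one applicant*.
(Only the surface reading survives: one fixed applicant with respect to all the relevant sonatas.)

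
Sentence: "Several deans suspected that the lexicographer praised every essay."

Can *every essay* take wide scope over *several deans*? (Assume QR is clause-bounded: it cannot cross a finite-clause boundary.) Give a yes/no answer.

No

The target quantifier *every essay* is part of the finite complement clause *that the lexicographer praised every essay*.
Finite CP is the ceiling for QR here, by assumption.
So *every essay* cannot raise to a position above *several deans*.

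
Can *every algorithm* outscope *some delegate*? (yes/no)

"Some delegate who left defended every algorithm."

Yes

*every algorithm* is a matrix argument; only *some delegate* is modified by the relative clause *who left*, so the RC island is irrelevant to the target quantifier.
QR within a single clause is free, so the lower quantifier may take scope over the higher one.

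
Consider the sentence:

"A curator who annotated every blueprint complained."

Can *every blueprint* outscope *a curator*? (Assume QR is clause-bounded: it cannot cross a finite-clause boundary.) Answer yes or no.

No

The target quantifier *every blueprint* is part of the relative clause *who annotated every blueprint*.
Relative clauses block scope extraction: QR cannot target a position outside the modified NP.
So *every blueprint* cannot raise high enough to outscope *a curator*; only the surface ordering *a curator* > *every blueprint* is available.
(Only the surface reading survives: one fixed curator with respect to all the relevant blueprints.)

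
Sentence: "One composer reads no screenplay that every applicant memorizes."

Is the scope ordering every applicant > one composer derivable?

*every applicant* sits inside the relative clause *that every applicant memorizes* modifying *no screenplay*.
Relative clauses are scope islands: a quantifier cannot QR out of a relative clause to take scope in the matrix clause.
There is no licit LF on which *every applicant* c-commands *one composer*.

No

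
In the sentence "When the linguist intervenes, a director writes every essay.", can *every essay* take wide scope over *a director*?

Yes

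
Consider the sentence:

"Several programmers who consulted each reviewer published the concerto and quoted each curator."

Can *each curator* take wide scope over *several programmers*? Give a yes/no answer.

No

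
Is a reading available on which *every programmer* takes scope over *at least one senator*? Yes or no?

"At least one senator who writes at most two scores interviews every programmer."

Yes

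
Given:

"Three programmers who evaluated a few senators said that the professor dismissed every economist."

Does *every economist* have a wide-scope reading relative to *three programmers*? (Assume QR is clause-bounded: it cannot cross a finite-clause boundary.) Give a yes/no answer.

No

*every economist* is embedded in the finite complement clause *that the professor dismissed every economist*.
Under clause-bounded QR, a quantifier in an embedded finite clause cannot raise into the matrix clause.
So *every economist* cannot raise to a position above *three programmers*.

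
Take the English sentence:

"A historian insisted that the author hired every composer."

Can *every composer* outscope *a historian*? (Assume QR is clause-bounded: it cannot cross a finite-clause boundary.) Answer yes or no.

The target quantifier *every composer* is part of the finite complement clause *that the author hired every composer*.
With QR restricted to its own tensed clause, the embedded quantifier cannot reach a matrix scope position.
Hence only narrow scope for *every composer* (under *a historian*) survives.
(Only the surface reading survives: one fixed historian with respect to all the relevant composers.)

No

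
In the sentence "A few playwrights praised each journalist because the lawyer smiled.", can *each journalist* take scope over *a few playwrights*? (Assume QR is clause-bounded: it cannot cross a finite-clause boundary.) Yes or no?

*each journalist* is a matrix argument; the adjunct is an island but the target quantifier is outside it.
Ordinary QR to a clause-peripheral position gives the wide-scope LF for the lower DP.

Yes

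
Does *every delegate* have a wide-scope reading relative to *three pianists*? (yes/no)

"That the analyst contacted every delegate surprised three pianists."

No

*every delegate* is embedded in the sentential subject *that the analyst contacted every delegate*.
Clausal subjects are scope islands; QR from inside the subject into the matrix is barred.
There is no licit LF on which *every delegate* c-commands *three pianists*.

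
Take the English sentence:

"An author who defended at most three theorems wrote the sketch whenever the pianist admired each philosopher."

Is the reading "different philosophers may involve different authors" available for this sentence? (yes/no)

No

This is the *each philosopher* > *an author* reading.
The DP *each philosopher* is contained in the adjunct clause *whenever the pianist admired each philosopher*.
The adjunct-island constraint bars QR out of an adverbial clause.
*each philosopher* is confined to the island and cannot take scope over *an author*.
(Only the surface reading survives: one fixed author with respect to all the relevant philosophers.)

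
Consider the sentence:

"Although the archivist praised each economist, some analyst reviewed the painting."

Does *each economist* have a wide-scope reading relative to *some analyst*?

No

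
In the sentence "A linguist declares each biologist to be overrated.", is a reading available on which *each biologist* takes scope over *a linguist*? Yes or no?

Yes

*each biologist* is the subject of an ECM infinitive — the infinitival complement of an ECM verb is not a scope island, so *each biologist* can raise into the matrix clause.
With no island boundary between them, the object can take inverse scope over the subject via ordinary QR within the clause.
So *each biologist* > *a linguist* is among the available readings.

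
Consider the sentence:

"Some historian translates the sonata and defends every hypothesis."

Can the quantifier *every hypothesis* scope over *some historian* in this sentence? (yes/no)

No

*every hypothesis* occurs within one conjunct of the coordinate structure (*defends every hypothesis*).
Coordinate structures are islands for non-across-the-board movement, QR included.
There is no licit LF on which *every hypothesis* c-commands *some historian*.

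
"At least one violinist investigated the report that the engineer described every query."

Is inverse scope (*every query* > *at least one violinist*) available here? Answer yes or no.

No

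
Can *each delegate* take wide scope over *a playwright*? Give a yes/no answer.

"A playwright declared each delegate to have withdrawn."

The ECM infinitive is scope-transparent — *each delegate* is free to raise above *a playwright*.
Clause-internal QR can adjoin the lower DP above the subject, yielding the inverse reading.
The sentence is scopally ambiguous between *a playwright* > *each delegate* and *each delegate* > *a playwright*.

Yes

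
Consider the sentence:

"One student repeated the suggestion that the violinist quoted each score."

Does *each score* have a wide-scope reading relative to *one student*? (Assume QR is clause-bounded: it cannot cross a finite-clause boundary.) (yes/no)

*each score* sits inside the complex NP *the suggestion that the violinist quoted each score*.
A that-clause complement to a noun is an island; QR cannot cross the NP boundary.
*each score* > *one student* would require crossing that boundary, which is illicit.

No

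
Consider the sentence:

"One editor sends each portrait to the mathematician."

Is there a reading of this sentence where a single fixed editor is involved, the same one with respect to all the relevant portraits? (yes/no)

Yes

The described interpretation is the *one editor* > *each portrait* scoping.
Nothing needs to raise for *one editor* > *each portrait*, so no island constraint is at stake.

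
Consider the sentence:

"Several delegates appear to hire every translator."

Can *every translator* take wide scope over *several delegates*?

Yes

Raising constructions are monoclausal for scope purposes; *every translator* is not separated from *several delegates* by any island.
Ordinary QR to a clause-peripheral position gives the wide-scope LF for the lower DP.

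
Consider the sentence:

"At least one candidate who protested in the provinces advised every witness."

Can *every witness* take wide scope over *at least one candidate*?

*every witness* is a matrix argument; only *at least one candidate* is modified by the relative clause *who protested in the provinces*, so the RC island is irrelevant to the target quantifier.
Clause-internal QR can adjoin the lower DP above the subject, yielding the inverse reading.
Both orderings are possible: *at least one candidate* > *every witness* and *every witness* > *at least one candidate*.

Yes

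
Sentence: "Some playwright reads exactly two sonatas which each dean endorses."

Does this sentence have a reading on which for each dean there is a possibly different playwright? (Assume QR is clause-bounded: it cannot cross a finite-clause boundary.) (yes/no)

This is the *each dean* > *some playwright* reading.
*each dean* sits inside the relative clause *which each dean endorses* modifying *exactly two sonatas*.
The relative clause forms an island for QR, so the quantifier is confined to the head noun's restrictor.
So the wide-scope reading for *each dean* is blocked.
(Only the surface reading survives: one fixed playwright with respect to all the relevant deans.)

No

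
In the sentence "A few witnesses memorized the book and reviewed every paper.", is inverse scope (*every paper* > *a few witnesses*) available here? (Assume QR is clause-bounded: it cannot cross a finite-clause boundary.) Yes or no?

No

*every paper* sits inside one conjunct of the coordinate structure (*reviewed every paper*).
A quantifier cannot raise out of one conjunct of a coordination across the whole coordinate structure — the CSC applies to QR.
So the wide-scope reading for *every paper* is blocked.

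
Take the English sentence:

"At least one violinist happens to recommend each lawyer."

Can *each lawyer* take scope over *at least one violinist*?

Yes

Raising constructions are monoclausal for scope purposes; *each lawyer* is not separated from *at least one violinist* by any island.
QR within a single clause is free, so the lower quantifier may take scope over the higher one.
The sentence is scopally ambiguous between *at least one violinist* > *each lawyer* and *each lawyer* > *at least one violinist*.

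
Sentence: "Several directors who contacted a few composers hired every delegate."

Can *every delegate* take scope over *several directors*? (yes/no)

Yes

Although the sentence contains a relative clause (*who contacted a few composers*), *every delegate* is outside it, in the matrix VP.
Nothing blocks QR of the lower DP to a position above the higher one, so inverse scope is available.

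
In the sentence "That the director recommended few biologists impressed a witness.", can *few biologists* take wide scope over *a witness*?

No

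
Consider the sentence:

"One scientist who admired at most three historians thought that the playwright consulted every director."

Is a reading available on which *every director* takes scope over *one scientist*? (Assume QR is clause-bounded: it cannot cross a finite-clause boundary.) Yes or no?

No

The target quantifier *every director* is part of the finite complement clause *that the playwright consulted every director*.
Given the clause-boundedness assumption, QR cannot cross the finite CP into the matrix.
The inverse ordering *every director* > *one scientist* is therefore underivable.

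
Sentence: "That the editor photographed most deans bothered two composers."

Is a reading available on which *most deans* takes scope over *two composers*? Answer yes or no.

The target quantifier *most deans* is part of the sentential subject *that the editor photographed most deans*.
The Sentential Subject Constraint rules out raising the quantifier out of the that-clause subject.
*most deans* is confined to the island and cannot take scope over *two composers*.

No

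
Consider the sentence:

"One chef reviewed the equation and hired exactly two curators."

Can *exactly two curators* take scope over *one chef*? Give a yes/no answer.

*exactly two curators* sits inside one conjunct of the coordinate structure (*hired exactly two curators*).
Coordinate structures are islands for non-across-the-board movement, QR included.
So *exactly two curators* cannot raise to a position above *one chef*.

No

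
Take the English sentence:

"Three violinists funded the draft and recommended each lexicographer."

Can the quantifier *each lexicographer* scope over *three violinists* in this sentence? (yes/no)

No

The DP *each lexicographer* is contained in one conjunct of the coordinate structure (*recommended each lexicographer*).
The Coordinate Structure Constraint blocks movement (including QR) out of a single conjunct.
Hence only narrow scope for *each lexicographer* (under *three violinists*) survives.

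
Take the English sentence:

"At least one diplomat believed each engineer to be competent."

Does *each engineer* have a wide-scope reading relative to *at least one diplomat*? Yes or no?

Yes

*each engineer* is an ECM subject; ECM complements are not islands, and the embedded quantifier may take matrix scope.
Clause-internal QR can adjoin the lower DP above the subject, yielding the inverse reading.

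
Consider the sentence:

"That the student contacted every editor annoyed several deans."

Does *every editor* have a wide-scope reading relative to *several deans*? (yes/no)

No

Structurally, *every editor* is inside the sentential subject *that the student contacted every editor*.
The subject-island constraint blocks QR out of a clausal subject.
*every editor* is confined to the island and cannot take scope over *several deans*.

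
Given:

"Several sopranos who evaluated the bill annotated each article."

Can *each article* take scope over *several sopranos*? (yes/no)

Yes

The RC *who evaluated the bill* is an island, but *each article* is not inside it — it is the matrix object, a clausemate of *several sopranos*.
QR within a single clause is free, so the lower quantifier may take scope over the higher one.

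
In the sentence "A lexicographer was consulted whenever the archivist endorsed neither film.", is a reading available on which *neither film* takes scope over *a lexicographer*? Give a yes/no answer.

No

*neither film* is embedded in the adjunct clause *whenever the archivist endorsed neither film*.
Adjunct clauses are scope islands: a quantifier inside an adjunct cannot raise into the matrix clause.
*neither film* > *a lexicographer* would require crossing that boundary, which is illicit.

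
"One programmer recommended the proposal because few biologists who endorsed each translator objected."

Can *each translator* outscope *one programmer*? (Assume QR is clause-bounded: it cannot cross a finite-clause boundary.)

No

*each translator* sits inside the relative clause *who endorsed each translator*, which is itself inside the adjunct *because few biologists who endorsed each translator objected*.
Two island boundaries intervene — the relative clause and the adjunct. Either alone would block QR.
The inverse ordering *each translator* > *one programmer* is therefore underivable.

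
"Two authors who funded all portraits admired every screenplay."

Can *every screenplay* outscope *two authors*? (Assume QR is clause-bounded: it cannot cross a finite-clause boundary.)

*every screenplay* sits in the matrix clause, not in the relative clause on *two authors*.
QR within a single clause is free, so the lower quantifier may take scope over the higher one.

Yes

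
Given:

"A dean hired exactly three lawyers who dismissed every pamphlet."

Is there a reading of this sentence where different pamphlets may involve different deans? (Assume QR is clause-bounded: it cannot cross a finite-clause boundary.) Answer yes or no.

No

The paraphrase describes the scope ordering *every pamphlet* > *a dean*.
The target quantifier *every pamphlet* is part of the relative clause *who dismissed every pamphlet* modifying *exactly three lawyers*.
Relative clauses are scope islands: a quantifier cannot QR out of a relative clause to take scope in the matrix clause.
There is no licit LF on which *every pamphlet* c-commands *a dean*.
(Only the surface reading survives: one fixed dean with respect to all the relevant pamphlets.)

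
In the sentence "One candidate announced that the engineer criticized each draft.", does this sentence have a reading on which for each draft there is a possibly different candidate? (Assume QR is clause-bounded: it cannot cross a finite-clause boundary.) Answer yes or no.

No

The paraphrase describes the scope ordering *each draft* > *one candidate*.
The DP *each draft* is contained in the finite complement clause *that the engineer criticized each draft*.
Finite CP is the ceiling for QR here, by assumption.
So the wide-scope reading for *each draft* is blocked.
(Only the surface reading survives: one fixed candidate with respect to all the relevant drafts.)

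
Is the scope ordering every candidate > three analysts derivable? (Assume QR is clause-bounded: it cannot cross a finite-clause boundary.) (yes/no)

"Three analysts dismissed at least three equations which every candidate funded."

*every candidate* sits inside the relative clause *which every candidate funded* modifying *at least three equations*.
Relative clauses are scope islands: a quantifier cannot QR out of a relative clause to take scope in the matrix clause.
There is no licit LF on which *every candidate* c-commands *three analysts*.

No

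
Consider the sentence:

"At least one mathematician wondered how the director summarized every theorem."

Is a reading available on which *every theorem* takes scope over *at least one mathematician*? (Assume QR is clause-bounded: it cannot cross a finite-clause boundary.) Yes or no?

Structurally, *every theorem* is inside the embedded question *how the director summarized every theorem*.
The wh-island constraint blocks QR out of an embedded interrogative.
The inverse ordering *every theorem* > *at least one mathematician* is therefore underivable.

No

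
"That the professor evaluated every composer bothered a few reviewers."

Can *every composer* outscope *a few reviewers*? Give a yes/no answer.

No

*every composer* is embedded in the sentential subject *that the professor evaluated every composer*.
Sentential subjects are islands: a quantifier inside the subject clause cannot raise over the matrix predicate.
So the wide-scope reading for *every composer* is blocked.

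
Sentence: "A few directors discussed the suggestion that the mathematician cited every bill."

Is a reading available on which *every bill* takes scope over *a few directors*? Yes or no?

*every bill* sits inside the complex NP *the suggestion that the mathematician cited every bill*.
Noun-complement clauses are scope islands (the Complex NP Constraint): a quantifier inside one cannot scope into the matrix.
*every bill* > *a few directors* would require crossing that boundary, which is illicit.

No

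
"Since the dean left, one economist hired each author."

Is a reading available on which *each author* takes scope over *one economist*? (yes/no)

Neither queried DP is inside the adjunct, so the adjunct-island constraint does not apply.
With no island boundary between them, the object can take inverse scope over the subject via ordinary QR within the clause.

Yes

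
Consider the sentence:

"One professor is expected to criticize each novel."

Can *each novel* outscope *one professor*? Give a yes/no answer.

Yes

*each novel* is the object of the infinitival complement of a raising predicate; raising infinitives are transparent for QR, so the two DPs are in effect clausemates.
Ordinary QR to a clause-peripheral position gives the wide-scope LF for the lower DP.
The sentence is scopally ambiguous between *one professor* > *each novel* and *each novel* > *one professor*.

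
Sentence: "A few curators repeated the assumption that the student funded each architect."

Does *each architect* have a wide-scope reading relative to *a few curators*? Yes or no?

No

*each architect* is embedded in the complex NP *the assumption that the student funded each architect*.
Since the clause is the complement of a nominal head, the CNPC blocks scope extraction.
There is no licit LF on which *each architect* c-commands *a few curators*.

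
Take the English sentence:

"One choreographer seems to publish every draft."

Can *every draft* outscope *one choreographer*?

The matrix predicate is a raising verb, whose infinitival complement is not a scope island — *every draft* can QR into the matrix clause.
Since no island is crossed, the inverse ordering is licensed alongside surface scope.

Yes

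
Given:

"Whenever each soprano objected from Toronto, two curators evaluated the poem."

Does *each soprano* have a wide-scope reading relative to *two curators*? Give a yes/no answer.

No

The DP *each soprano* is contained in the adjunct clause *whenever each soprano objected from Toronto*.
The adjunct-island constraint bars QR out of an adverbial clause.
So the wide-scope reading for *each soprano* is blocked.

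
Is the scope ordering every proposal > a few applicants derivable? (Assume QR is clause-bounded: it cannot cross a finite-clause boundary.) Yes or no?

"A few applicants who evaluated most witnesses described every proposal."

Yes

The relative clause *who evaluated most witnesses* modifies *a few applicants*, but *every proposal* is not inside that relative clause — it is an argument of the matrix verb.
No island intervenes, so both surface and inverse scope are derivable.
The sentence is scopally ambiguous between *a few applicants* > *every proposal* and *every proposal* > *a few applicants*.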